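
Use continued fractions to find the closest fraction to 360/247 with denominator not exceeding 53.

Expand x = 360/247 as a continued fraction with the Euclidean algorithm:
  360 = 1*247 + 113, so a_0 = 1.
  247 = 2*113 + 21, so a_1 = 2.
  113 = 5*21 + 8, so a_2 = 5.
  21 = 2*8 + 5, so a_3 = 2.
  8 = 1*5 + 3, so a_4 = 1.
  5 = 1*3 + 2, so a_5 = 1.
  3 = 1*2 + 1, so a_6 = 1.
  2 = 2*1 + 0, so a_7 = 2.
so x = [1; 2, 5, 2, 1, 1, 1, 2].
Convergents (p_i = a_i*p_{i-1} + p_{i-2}, q_i = a_i*q_{i-1} + q_{i-2} with p_{-2}=0, p_{-1}=1, q_{-2}=1, q_{-1}=0), until the denominator exceeds 53:
  i=0: a_0=1, p_0 = 1*1 + 0 = 1, q_0 = 1*0 + 1 = 1.
  i=1: a_1=2, p_1 = 2*1 + 1 = 3, q_1 = 2*1 + 0 = 2.
  i=2: a_2=5, p_2 = 5*3 + 1 = 16, q_2 = 5*2 + 1 = 11.
  i=3: a_3=2, p_3 = 2*16 + 3 = 35, q_3 = 2*11 + 2 = 24.
  i=4: a_4=1, p_4 = 1*35 + 16 = 51, q_4 = 1*24 + 11 = 35.
  i=5: a_5=1, p_5 = 1*51 + 35 = 86, q_5 = 1*35 + 24 = 59.
q_5 = 59 > 53, so the last convergent with denominator <= 53 is p_4/q_4 = 51/35.
The closest fraction with denominator <= 53 is either p_4/q_4 or the intermediate fraction (k*p_4 + p_3)/(k*q_4 + q_3) with the largest k >= 1 whose denominator stays <= 53; these approach x as k grows, and every other convergent or intermediate fraction in range is farther away.
Largest k: floor((53 - q_3)/q_4) = floor((53 - 24)/35) = 0.
Since k = 0, no intermediate fraction beyond p_4/q_4 has denominator <= 53, so the convergent 51/35 is the closest (its error is |360*35 - 51*247|/(247*35) = 3/8645).

51/35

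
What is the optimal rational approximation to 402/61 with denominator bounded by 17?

112/17

Expand x = 402/61 as a continued fraction with the Euclidean algorithm:
  402 = 6*61 + 36, so a_0 = 6.
  61 = 1*36 + 25, so a_1 = 1.
  36 = 1*25 + 11, so a_2 = 1.
  25 = 2*11 + 3, so a_3 = 2.
  11 = 3*3 + 2, so a_4 = 3.
  3 = 1*2 + 1, so a_5 = 1.
  2 = 2*1 + 0, so a_6 = 2.
so x = [6; 1, 1, 2, 3, 1, 2].
Convergents (p_i = a_i*p_{i-1} + p_{i-2}, q_i = a_i*q_{i-1} + q_{i-2} with p_{-2}=0, p_{-1}=1, q_{-2}=1, q_{-1}=0), until the denominator exceeds 17:
  i=0: a_0=6, p_0 = 6*1 + 0 = 6, q_0 = 6*0 + 1 = 1.
  i=1: a_1=1, p_1 = 1*6 + 1 = 7, q_1 = 1*1 + 0 = 1.
  i=2: a_2=1, p_2 = 1*7 + 6 = 13, q_2 = 1*1 + 1 = 2.
  i=3: a_3=2, p_3 = 2*13 + 7 = 33, q_3 = 2*2 + 1 = 5.
  i=4: a_4=3, p_4 = 3*33 + 13 = 112, q_4 = 3*5 + 2 = 17.
  i=5: a_5=1, p_5 = 1*112 + 33 = 145, q_5 = 1*17 + 5 = 22.
q_5 = 22 > 17, so the last convergent with denominator <= 17 is p_4/q_4 = 112/17.
The closest fraction with denominator <= 17 is either p_4/q_4 or the intermediate fraction (k*p_4 + p_3)/(k*q_4 + q_3) with the largest k >= 1 whose denominator stays <= 17; these approach x as k grows, and every other convergent or intermediate fraction in range is farther away.
Largest k: floor((17 - q_3)/q_4) = floor((17 - 5)/17) = 0.
Since k = 0, no intermediate fraction beyond p_4/q_4 has denominator <= 17, so the convergent 112/17 is the closest (its error is |402*17 - 112*61|/(61*17) = 2/1037).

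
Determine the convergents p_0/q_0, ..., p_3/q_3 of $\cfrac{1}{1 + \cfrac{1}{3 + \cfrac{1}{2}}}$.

Using the convergent recurrence p_i = a_i*p_{i-1} + p_{i-2}, q_i = a_i*q_{i-1} + q_{i-2} with p_{-2}=0, p_{-1}=1, q_{-2}=1, q_{-1}=0:
  i=0: a_0=0, p_0 = 0*1 + 0 = 0, q_0 = 0*0 + 1 = 1.
  i=1: a_1=1, p_1 = 1*0 + 1 = 1, q_1 = 1*1 + 0 = 1.
  i=2: a_2=3, p_2 = 3*1 + 0 = 3, q_2 = 3*1 + 1 = 4.
  i=3: a_3=2, p_3 = 2*3 + 1 = 7, q_3 = 2*4 + 1 = 9.

0/1, 1/1, 3/4, 7/9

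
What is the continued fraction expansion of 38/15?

[2; 1, 1, 7]

Run the Euclidean algorithm on 38 and 15; the successive quotients are the partial quotients a_0, a_1, ... (each step inverts the fractional part left over by the previous one):
  38 = 2*15 + 8, so a_0 = 2.
  15 = 1*8 + 7, so a_1 = 1.
  8 = 1*7 + 1, so a_2 = 1.
  7 = 7*1 + 0, so a_3 = 7.
The remainder reaches 0 after 4 divisions, so the expansion has 4 partial quotients, read off in order.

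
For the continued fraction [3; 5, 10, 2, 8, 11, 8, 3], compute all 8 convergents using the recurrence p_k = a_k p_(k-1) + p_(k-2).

Using the convergent recurrence p_i = a_i*p_{i-1} + p_{i-2}, q_i = a_i*q_{i-1} + q_{i-2} with p_{-2}=0, p_{-1}=1, q_{-2}=1, q_{-1}=0:
  i=0: a_0=3, p_0 = 3*1 + 0 = 3, q_0 = 3*0 + 1 = 1.
  i=1: a_1=5, p_1 = 5*3 + 1 = 16, q_1 = 5*1 + 0 = 5.
  i=2: a_2=10, p_2 = 10*16 + 3 = 163, q_2 = 10*5 + 1 = 51.
  i=3: a_3=2, p_3 = 2*163 + 16 = 342, q_3 = 2*51 + 5 = 107.
  i=4: a_4=8, p_4 = 8*342 + 163 = 2899, q_4 = 8*107 + 51 = 907.
  i=5: a_5=11, p_5 = 11*2899 + 342 = 32231, q_5 = 11*907 + 107 = 10084.
  i=6: a_6=8, p_6 = 8*32231 + 2899 = 260747, q_6 = 8*10084 + 907 = 81579.
  i=7: a_7=3, p_7 = 3*260747 + 32231 = 814472, q_7 = 3*81579 + 10084 = 254821.

3/1, 16/5, 163/51, 342/107, 2899/907, 32231/10084, 260747/81579, 814472/254821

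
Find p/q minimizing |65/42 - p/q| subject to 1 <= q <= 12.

17/11

Expand x = 65/42 as a continued fraction with the Euclidean algorithm:
  65 = 1*42 + 23, so a_0 = 1.
  42 = 1*23 + 19, so a_1 = 1.
  23 = 1*19 + 4, so a_2 = 1.
  19 = 4*4 + 3, so a_3 = 4.
  4 = 1*3 + 1, so a_4 = 1.
  3 = 3*1 + 0, so a_5 = 3.
so x = [1; 1, 1, 4, 1, 3].
Convergents (p_i = a_i*p_{i-1} + p_{i-2}, q_i = a_i*q_{i-1} + q_{i-2} with p_{-2}=0, p_{-1}=1, q_{-2}=1, q_{-1}=0), until the denominator exceeds 12:
  i=0: a_0=1, p_0 = 1*1 + 0 = 1, q_0 = 1*0 + 1 = 1.
  i=1: a_1=1, p_1 = 1*1 + 1 = 2, q_1 = 1*1 + 0 = 1.
  i=2: a_2=1, p_2 = 1*2 + 1 = 3, q_2 = 1*1 + 1 = 2.
  i=3: a_3=4, p_3 = 4*3 + 2 = 14, q_3 = 4*2 + 1 = 9.
  i=4: a_4=1, p_4 = 1*14 + 3 = 17, q_4 = 1*9 + 2 = 11.
  i=5: a_5=3, p_5 = 3*17 + 14 = 65, q_5 = 3*11 + 9 = 42.
q_5 = 42 > 12, so the last convergent with denominator <= 12 is p_4/q_4 = 17/11.
The closest fraction with denominator <= 12 is either p_4/q_4 or the intermediate fraction (k*p_4 + p_3)/(k*q_4 + q_3) with the largest k >= 1 whose denominator stays <= 12; these approach x as k grows, and every other convergent or intermediate fraction in range is farther away.
Largest k: floor((12 - q_3)/q_4) = floor((12 - 9)/11) = 0.
Since k = 0, no intermediate fraction beyond p_4/q_4 has denominator <= 12, so the convergent 17/11 is the closest (its error is |65*11 - 17*42|/(42*11) = 1/462).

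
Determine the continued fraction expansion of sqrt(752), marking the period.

Write x_i = (sqrt(752) + m_i)/d_i with (m_0, d_0) = (0, 1). a_0 = floor(sqrt(752)) = 27, since 27^2 = 729 <= 752 < 784 = 28^2.
Iterate m_{i+1} = d_i*a_i - m_i, d_{i+1} = (752 - m_{i+1}^2)/d_i, a_{i+1} = floor((a_0 + m_{i+1})/d_{i+1}):
  m_1 = 1*27 - 0 = 27, d_1 = (752 - 27^2)/1 = 23/1 = 23, a_1 = floor((27 + 27)/23) = 2.
  m_2 = 23*2 - 27 = 19, d_2 = (752 - 19^2)/23 = 391/23 = 17, a_2 = floor((27 + 19)/17) = 2.
  m_3 = 17*2 - 19 = 15, d_3 = (752 - 15^2)/17 = 527/17 = 31, a_3 = floor((27 + 15)/31) = 1.
  m_4 = 31*1 - 15 = 16, d_4 = (752 - 16^2)/31 = 496/31 = 16, a_4 = floor((27 + 16)/16) = 2.
  m_5 = 16*2 - 16 = 16, d_5 = (752 - 16^2)/16 = 496/16 = 31, a_5 = floor((27 + 16)/31) = 1.
  m_6 = 31*1 - 16 = 15, d_6 = (752 - 15^2)/31 = 527/31 = 17, a_6 = floor((27 + 15)/17) = 2.
  m_7 = 17*2 - 15 = 19, d_7 = (752 - 19^2)/17 = 391/17 = 23, a_7 = floor((27 + 19)/23) = 2.
  m_8 = 23*2 - 19 = 27, d_8 = (752 - 27^2)/23 = 23/23 = 1, a_8 = floor((27 + 27)/1) = 54.
  m_9 = 1*54 - 27 = 27, d_9 = (752 - 27^2)/1 = 23/1 = 23: (m_9, d_9) = (m_1, d_1) = (27, 23), so from here the quotients repeat a_1, ..., a_8; the period length is 8.
Hence the expansion of sqrt(752) is a_0 = 27 followed by the repeating block 2, 2, 1, 2, 1, 2, 2, 54 (period 8).

[27; (2, 2, 1, 2, 1, 2, 2, 54)]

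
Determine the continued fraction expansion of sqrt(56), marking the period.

Write x_i = (sqrt(56) + m_i)/d_i with (m_0, d_0) = (0, 1). a_0 = floor(sqrt(56)) = 7, since 7^2 = 49 <= 56 < 64 = 8^2.
Iterate m_{i+1} = d_i*a_i - m_i, d_{i+1} = (56 - m_{i+1}^2)/d_i, a_{i+1} = floor((a_0 + m_{i+1})/d_{i+1}):
  m_1 = 1*7 - 0 = 7, d_1 = (56 - 7^2)/1 = 7/1 = 7, a_1 = floor((7 + 7)/7) = 2.
  m_2 = 7*2 - 7 = 7, d_2 = (56 - 7^2)/7 = 7/7 = 1, a_2 = floor((7 + 7)/1) = 14.
  m_3 = 1*14 - 7 = 7, d_3 = (56 - 7^2)/1 = 7/1 = 7: (m_3, d_3) = (m_1, d_1) = (7, 7), so from here the quotients repeat a_1, a_2; the period length is 2.
Hence the expansion of sqrt(56) is a_0 = 7 followed by the repeating block 2, 14 (period 2).

[7; (2, 14)]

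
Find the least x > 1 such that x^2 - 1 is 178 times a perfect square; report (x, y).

(x, y) = (1601, 120)

First expand sqrt(178) as a continued fraction. With x_i = (sqrt(178) + m_i)/d_i and (m_0, d_0) = (0, 1): a_0 = floor(sqrt(178)) = 13, since 13^2 = 169 <= 178 < 196 = 14^2.
Iterate m_{i+1} = d_i*a_i - m_i, d_{i+1} = (178 - m_{i+1}^2)/d_i, a_{i+1} = floor((a_0 + m_{i+1})/d_{i+1}):
  m_1 = 1*13 - 0 = 13, d_1 = (178 - 13^2)/1 = 9/1 = 9, a_1 = floor((13 + 13)/9) = 2.
  m_2 = 9*2 - 13 = 5, d_2 = (178 - 5^2)/9 = 153/9 = 17, a_2 = floor((13 + 5)/17) = 1.
  m_3 = 17*1 - 5 = 12, d_3 = (178 - 12^2)/17 = 34/17 = 2, a_3 = floor((13 + 12)/2) = 12.
  m_4 = 2*12 - 12 = 12, d_4 = (178 - 12^2)/2 = 34/2 = 17, a_4 = floor((13 + 12)/17) = 1.
  m_5 = 17*1 - 12 = 5, d_5 = (178 - 5^2)/17 = 153/17 = 9, a_5 = floor((13 + 5)/9) = 2.
  m_6 = 9*2 - 5 = 13, d_6 = (178 - 13^2)/9 = 9/9 = 1, a_6 = floor((13 + 13)/1) = 26.
  m_7 = 1*26 - 13 = 13, d_7 = (178 - 13^2)/1 = 9/1 = 9: (m_7, d_7) = (m_1, d_1) = (13, 9), so from here the quotients repeat a_1, ..., a_6; the period length is 6.
So sqrt(178) = [13; (2, 1, 12, 1, 2, 26)] with period length k = 6.
k is even, so the fundamental solution of x^2 - 178y^2 = 1 is (p_{k-1}, q_{k-1}) = (p_5, q_5); compute convergents through index 5.
Convergents (p_i = a_i*p_{i-1} + p_{i-2}, q_i = a_i*q_{i-1} + q_{i-2} with p_{-2}=0, p_{-1}=1, q_{-2}=1, q_{-1}=0):
  i=0: a_0=13, p_0 = 13*1 + 0 = 13, q_0 = 13*0 + 1 = 1.
  i=1: a_1=2, p_1 = 2*13 + 1 = 27, q_1 = 2*1 + 0 = 2.
  i=2: a_2=1, p_2 = 1*27 + 13 = 40, q_2 = 1*2 + 1 = 3.
  i=3: a_3=12, p_3 = 12*40 + 27 = 507, q_3 = 12*3 + 2 = 38.
  i=4: a_4=1, p_4 = 1*507 + 40 = 547, q_4 = 1*38 + 3 = 41.
  i=5: a_5=2, p_5 = 2*547 + 507 = 1601, q_5 = 2*41 + 38 = 120.
Check: 1601^2 - 178*120^2 = 2563201 - 2563200 = 1, so (x, y) = (1601, 120) solves the equation, and by the theorem it is the least positive solution.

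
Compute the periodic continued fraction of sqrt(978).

[31; (3, 1, 1, 1, 30, 1, 1, 1, 3, 62)]

Write x_i = (sqrt(978) + m_i)/d_i with (m_0, d_0) = (0, 1). a_0 = floor(sqrt(978)) = 31, since 31^2 = 961 <= 978 < 1024 = 32^2.
Iterate m_{i+1} = d_i*a_i - m_i, d_{i+1} = (978 - m_{i+1}^2)/d_i, a_{i+1} = floor((a_0 + m_{i+1})/d_{i+1}):
  m_1 = 1*31 - 0 = 31, d_1 = (978 - 31^2)/1 = 17/1 = 17, a_1 = floor((31 + 31)/17) = 3.
  m_2 = 17*3 - 31 = 20, d_2 = (978 - 20^2)/17 = 578/17 = 34, a_2 = floor((31 + 20)/34) = 1.
  m_3 = 34*1 - 20 = 14, d_3 = (978 - 14^2)/34 = 782/34 = 23, a_3 = floor((31 + 14)/23) = 1.
  m_4 = 23*1 - 14 = 9, d_4 = (978 - 9^2)/23 = 897/23 = 39, a_4 = floor((31 + 9)/39) = 1.
  m_5 = 39*1 - 9 = 30, d_5 = (978 - 30^2)/39 = 78/39 = 2, a_5 = floor((31 + 30)/2) = 30.
  m_6 = 2*30 - 30 = 30, d_6 = (978 - 30^2)/2 = 78/2 = 39, a_6 = floor((31 + 30)/39) = 1.
  m_7 = 39*1 - 30 = 9, d_7 = (978 - 9^2)/39 = 897/39 = 23, a_7 = floor((31 + 9)/23) = 1.
  m_8 = 23*1 - 9 = 14, d_8 = (978 - 14^2)/23 = 782/23 = 34, a_8 = floor((31 + 14)/34) = 1.
  m_9 = 34*1 - 14 = 20, d_9 = (978 - 20^2)/34 = 578/34 = 17, a_9 = floor((31 + 20)/17) = 3.
  m_10 = 17*3 - 20 = 31, d_10 = (978 - 31^2)/17 = 17/17 = 1, a_10 = floor((31 + 31)/1) = 62.
  m_11 = 1*62 - 31 = 31, d_11 = (978 - 31^2)/1 = 17/1 = 17: (m_11, d_11) = (m_1, d_1) = (31, 17), so from here the quotients repeat a_1, ..., a_10; the period length is 10.
Hence the expansion of sqrt(978) is a_0 = 31 followed by the repeating block 3, 1, 1, 1, 30, 1, 1, 1, 3, 62 (period 10).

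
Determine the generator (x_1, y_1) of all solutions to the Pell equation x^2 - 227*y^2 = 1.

First expand sqrt(227) as a continued fraction. With x_i = (sqrt(227) + m_i)/d_i and (m_0, d_0) = (0, 1): a_0 = floor(sqrt(227)) = 15, since 15^2 = 225 <= 227 < 256 = 16^2.
Iterate m_{i+1} = d_i*a_i - m_i, d_{i+1} = (227 - m_{i+1}^2)/d_i, a_{i+1} = floor((a_0 + m_{i+1})/d_{i+1}):
  m_1 = 1*15 - 0 = 15, d_1 = (227 - 15^2)/1 = 2/1 = 2, a_1 = floor((15 + 15)/2) = 15.
  m_2 = 2*15 - 15 = 15, d_2 = (227 - 15^2)/2 = 2/2 = 1, a_2 = floor((15 + 15)/1) = 30.
  m_3 = 1*30 - 15 = 15, d_3 = (227 - 15^2)/1 = 2/1 = 2: (m_3, d_3) = (m_1, d_1) = (15, 2), so from here the quotients repeat a_1, a_2; the period length is 2.
So sqrt(227) = [15; (15, 30)] with period length k = 2.
k is even, so the fundamental solution of x^2 - 227y^2 = 1 is (p_{k-1}, q_{k-1}) = (p_1, q_1); compute convergents through index 1.
Convergents (p_i = a_i*p_{i-1} + p_{i-2}, q_i = a_i*q_{i-1} + q_{i-2} with p_{-2}=0, p_{-1}=1, q_{-2}=1, q_{-1}=0):
  i=0: a_0=15, p_0 = 15*1 + 0 = 15, q_0 = 15*0 + 1 = 1.
  i=1: a_1=15, p_1 = 15*15 + 1 = 226, q_1 = 15*1 + 0 = 15.
Check: 226^2 - 227*15^2 = 51076 - 51075 = 1, so (x, y) = (226, 15) solves the equation, and by the theorem it is the least positive solution.

(x, y) = (226, 15)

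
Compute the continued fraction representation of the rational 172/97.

Run the Euclidean algorithm on 172 and 97; the successive quotients are the partial quotients a_0, a_1, ... (each step inverts the fractional part left over by the previous one):
  172 = 1*97 + 75, so a_0 = 1.
  97 = 1*75 + 22, so a_1 = 1.
  75 = 3*22 + 9, so a_2 = 3.
  22 = 2*9 + 4, so a_3 = 2.
  9 = 2*4 + 1, so a_4 = 2.
  4 = 4*1 + 0, so a_5 = 4.
The remainder reaches 0 after 6 divisions, so the expansion has 6 partial quotients, read off in order.

[1; 1, 3, 2, 2, 4]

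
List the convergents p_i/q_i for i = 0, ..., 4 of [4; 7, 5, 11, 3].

4/1, 29/7, 149/36, 1668/403, 5153/1245

Using the convergent recurrence p_i = a_i*p_{i-1} + p_{i-2}, q_i = a_i*q_{i-1} + q_{i-2} with p_{-2}=0, p_{-1}=1, q_{-2}=1, q_{-1}=0:
  i=0: a_0=4, p_0 = 4*1 + 0 = 4, q_0 = 4*0 + 1 = 1.
  i=1: a_1=7, p_1 = 7*4 + 1 = 29, q_1 = 7*1 + 0 = 7.
  i=2: a_2=5, p_2 = 5*29 + 4 = 149, q_2 = 5*7 + 1 = 36.
  i=3: a_3=11, p_3 = 11*149 + 29 = 1668, q_3 = 11*36 + 7 = 403.
  i=4: a_4=3, p_4 = 3*1668 + 149 = 5153, q_4 = 3*403 + 36 = 1245.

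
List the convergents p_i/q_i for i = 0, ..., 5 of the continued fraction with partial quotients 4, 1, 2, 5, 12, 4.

4/1, 5/1, 14/3, 75/16, 914/195, 3731/796

Using the convergent recurrence p_i = a_i*p_{i-1} + p_{i-2}, q_i = a_i*q_{i-1} + q_{i-2} with p_{-2}=0, p_{-1}=1, q_{-2}=1, q_{-1}=0:
  i=0: a_0=4, p_0 = 4*1 + 0 = 4, q_0 = 4*0 + 1 = 1.
  i=1: a_1=1, p_1 = 1*4 + 1 = 5, q_1 = 1*1 + 0 = 1.
  i=2: a_2=2, p_2 = 2*5 + 4 = 14, q_2 = 2*1 + 1 = 3.
  i=3: a_3=5, p_3 = 5*14 + 5 = 75, q_3 = 5*3 + 1 = 16.
  i=4: a_4=12, p_4 = 12*75 + 14 = 914, q_4 = 12*16 + 3 = 195.
  i=5: a_5=4, p_5 = 4*914 + 75 = 3731, q_5 = 4*195 + 16 = 796.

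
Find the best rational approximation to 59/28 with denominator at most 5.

11/5

Expand x = 59/28 as a continued fraction with the Euclidean algorithm:
  59 = 2*28 + 3, so a_0 = 2.
  28 = 9*3 + 1, so a_1 = 9.
  3 = 3*1 + 0, so a_2 = 3.
so x = [2; 9, 3].
Convergents (p_i = a_i*p_{i-1} + p_{i-2}, q_i = a_i*q_{i-1} + q_{i-2} with p_{-2}=0, p_{-1}=1, q_{-2}=1, q_{-1}=0), until the denominator exceeds 5:
  i=0: a_0=2, p_0 = 2*1 + 0 = 2, q_0 = 2*0 + 1 = 1.
  i=1: a_1=9, p_1 = 9*2 + 1 = 19, q_1 = 9*1 + 0 = 9.
q_1 = 9 > 5, so the last convergent with denominator <= 5 is p_0/q_0 = 2/1.
The closest fraction with denominator <= 5 is either p_0/q_0 or the intermediate fraction (k*p_0 + p_{-1})/(k*q_0 + q_{-1}) with the largest k >= 1 whose denominator stays <= 5; these approach x as k grows, and every other convergent or intermediate fraction in range is farther away.
Largest k: floor((5 - q_{-1})/q_0) = floor((5 - 0)/1) = 5 (using the seeds p_{-1} = 1, q_{-1} = 0).
That gives (5*2 + 1)/(5*1 + 0) = 11/5.
Compare the errors: |x - 2/1| = |59*1 - 2*28|/(28*1) = 3/28, and |x - 11/5| = |59*5 - 11*28|/(28*5) = 13/140.
Cross-multiplying, 13*28 = 364 < 420 = 3*140, so 13/140 is smaller: the intermediate fraction 11/5 is closer to x than 2/1.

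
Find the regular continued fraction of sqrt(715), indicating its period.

[26; (1, 2, 1, 5, 5, 5, 1, 2, 1, 52)]

Write x_i = (sqrt(715) + m_i)/d_i with (m_0, d_0) = (0, 1). a_0 = floor(sqrt(715)) = 26, since 26^2 = 676 <= 715 < 729 = 27^2.
Iterate m_{i+1} = d_i*a_i - m_i, d_{i+1} = (715 - m_{i+1}^2)/d_i, a_{i+1} = floor((a_0 + m_{i+1})/d_{i+1}):
  m_1 = 1*26 - 0 = 26, d_1 = (715 - 26^2)/1 = 39/1 = 39, a_1 = floor((26 + 26)/39) = 1.
  m_2 = 39*1 - 26 = 13, d_2 = (715 - 13^2)/39 = 546/39 = 14, a_2 = floor((26 + 13)/14) = 2.
  m_3 = 14*2 - 13 = 15, d_3 = (715 - 15^2)/14 = 490/14 = 35, a_3 = floor((26 + 15)/35) = 1.
  m_4 = 35*1 - 15 = 20, d_4 = (715 - 20^2)/35 = 315/35 = 9, a_4 = floor((26 + 20)/9) = 5.
  m_5 = 9*5 - 20 = 25, d_5 = (715 - 25^2)/9 = 90/9 = 10, a_5 = floor((26 + 25)/10) = 5.
  m_6 = 10*5 - 25 = 25, d_6 = (715 - 25^2)/10 = 90/10 = 9, a_6 = floor((26 + 25)/9) = 5.
  m_7 = 9*5 - 25 = 20, d_7 = (715 - 20^2)/9 = 315/9 = 35, a_7 = floor((26 + 20)/35) = 1.
  m_8 = 35*1 - 20 = 15, d_8 = (715 - 15^2)/35 = 490/35 = 14, a_8 = floor((26 + 15)/14) = 2.
  m_9 = 14*2 - 15 = 13, d_9 = (715 - 13^2)/14 = 546/14 = 39, a_9 = floor((26 + 13)/39) = 1.
  m_10 = 39*1 - 13 = 26, d_10 = (715 - 26^2)/39 = 39/39 = 1, a_10 = floor((26 + 26)/1) = 52.
  m_11 = 1*52 - 26 = 26, d_11 = (715 - 26^2)/1 = 39/1 = 39: (m_11, d_11) = (m_1, d_1) = (26, 39), so from here the quotients repeat a_1, ..., a_10; the period length is 10.
Hence the expansion of sqrt(715) is a_0 = 26 followed by the repeating block 1, 2, 1, 5, 5, 5, 1, 2, 1, 52 (period 10).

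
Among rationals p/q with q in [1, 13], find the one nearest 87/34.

Expand x = 87/34 as a continued fraction with the Euclidean algorithm:
  87 = 2*34 + 19, so a_0 = 2.
  34 = 1*19 + 15, so a_1 = 1.
  19 = 1*15 + 4, so a_2 = 1.
  15 = 3*4 + 3, so a_3 = 3.
  4 = 1*3 + 1, so a_4 = 1.
  3 = 3*1 + 0, so a_5 = 3.
so x = [2; 1, 1, 3, 1, 3].
Convergents (p_i = a_i*p_{i-1} + p_{i-2}, q_i = a_i*q_{i-1} + q_{i-2} with p_{-2}=0, p_{-1}=1, q_{-2}=1, q_{-1}=0), until the denominator exceeds 13:
  i=0: a_0=2, p_0 = 2*1 + 0 = 2, q_0 = 2*0 + 1 = 1.
  i=1: a_1=1, p_1 = 1*2 + 1 = 3, q_1 = 1*1 + 0 = 1.
  i=2: a_2=1, p_2 = 1*3 + 2 = 5, q_2 = 1*1 + 1 = 2.
  i=3: a_3=3, p_3 = 3*5 + 3 = 18, q_3 = 3*2 + 1 = 7.
  i=4: a_4=1, p_4 = 1*18 + 5 = 23, q_4 = 1*7 + 2 = 9.
  i=5: a_5=3, p_5 = 3*23 + 18 = 87, q_5 = 3*9 + 7 = 34.
q_5 = 34 > 13, so the last convergent with denominator <= 13 is p_4/q_4 = 23/9.
The closest fraction with denominator <= 13 is either p_4/q_4 or the intermediate fraction (k*p_4 + p_3)/(k*q_4 + q_3) with the largest k >= 1 whose denominator stays <= 13; these approach x as k grows, and every other convergent or intermediate fraction in range is farther away.
Largest k: floor((13 - q_3)/q_4) = floor((13 - 7)/9) = 0.
Since k = 0, no intermediate fraction beyond p_4/q_4 has denominator <= 13, so the convergent 23/9 is the closest (its error is |87*9 - 23*34|/(34*9) = 1/306).

23/9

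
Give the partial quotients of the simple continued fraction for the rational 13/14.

Run the Euclidean algorithm on 13 and 14; the successive quotients are the partial quotients a_0, a_1, ... (each step inverts the fractional part left over by the previous one):
  13 = 0*14 + 13, so a_0 = 0.
  14 = 1*13 + 1, so a_1 = 1.
  13 = 13*1 + 0, so a_2 = 13.
The remainder reaches 0 after 3 divisions, so the expansion has 3 partial quotients, read off in order.

[0; 1, 13]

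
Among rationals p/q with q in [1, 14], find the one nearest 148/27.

Expand x = 148/27 as a continued fraction with the Euclidean algorithm:
  148 = 5*27 + 13, so a_0 = 5.
  27 = 2*13 + 1, so a_1 = 2.
  13 = 13*1 + 0, so a_2 = 13.
so x = [5; 2, 13].
Convergents (p_i = a_i*p_{i-1} + p_{i-2}, q_i = a_i*q_{i-1} + q_{i-2} with p_{-2}=0, p_{-1}=1, q_{-2}=1, q_{-1}=0), until the denominator exceeds 14:
  i=0: a_0=5, p_0 = 5*1 + 0 = 5, q_0 = 5*0 + 1 = 1.
  i=1: a_1=2, p_1 = 2*5 + 1 = 11, q_1 = 2*1 + 0 = 2.
  i=2: a_2=13, p_2 = 13*11 + 5 = 148, q_2 = 13*2 + 1 = 27.
q_2 = 27 > 14, so the last convergent with denominator <= 14 is p_1/q_1 = 11/2.
The closest fraction with denominator <= 14 is either p_1/q_1 or the intermediate fraction (k*p_1 + p_0)/(k*q_1 + q_0) with the largest k >= 1 whose denominator stays <= 14; these approach x as k grows, and every other convergent or intermediate fraction in range is farther away.
Largest k: floor((14 - q_0)/q_1) = floor((14 - 1)/2) = 6.
That gives (6*11 + 5)/(6*2 + 1) = 71/13.
Compare the errors: |x - 11/2| = |148*2 - 11*27|/(27*2) = 1/54, and |x - 71/13| = |148*13 - 71*27|/(27*13) = 7/351.
Cross-multiplying, 1*351 = 351 < 378 = 7*54, so 1/54 is smaller: the convergent 11/2 is closer to x than 71/13.

11/2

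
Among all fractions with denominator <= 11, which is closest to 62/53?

Expand x = 62/53 as a continued fraction with the Euclidean algorithm:
  62 = 1*53 + 9, so a_0 = 1.
  53 = 5*9 + 8, so a_1 = 5.
  9 = 1*8 + 1, so a_2 = 1.
  8 = 8*1 + 0, so a_3 = 8.
so x = [1; 5, 1, 8].
Convergents (p_i = a_i*p_{i-1} + p_{i-2}, q_i = a_i*q_{i-1} + q_{i-2} with p_{-2}=0, p_{-1}=1, q_{-2}=1, q_{-1}=0), until the denominator exceeds 11:
  i=0: a_0=1, p_0 = 1*1 + 0 = 1, q_0 = 1*0 + 1 = 1.
  i=1: a_1=5, p_1 = 5*1 + 1 = 6, q_1 = 5*1 + 0 = 5.
  i=2: a_2=1, p_2 = 1*6 + 1 = 7, q_2 = 1*5 + 1 = 6.
  i=3: a_3=8, p_3 = 8*7 + 6 = 62, q_3 = 8*6 + 5 = 53.
q_3 = 53 > 11, so the last convergent with denominator <= 11 is p_2/q_2 = 7/6.
The closest fraction with denominator <= 11 is either p_2/q_2 or the intermediate fraction (k*p_2 + p_1)/(k*q_2 + q_1) with the largest k >= 1 whose denominator stays <= 11; these approach x as k grows, and every other convergent or intermediate fraction in range is farther away.
Largest k: floor((11 - q_1)/q_2) = floor((11 - 5)/6) = 1.
That gives (1*7 + 6)/(1*6 + 5) = 13/11.
Compare the errors: |x - 7/6| = |62*6 - 7*53|/(53*6) = 1/318, and |x - 13/11| = |62*11 - 13*53|/(53*11) = 7/583.
Cross-multiplying, 1*583 = 583 < 2226 = 7*318, so 1/318 is smaller: the convergent 7/6 is closer to x than 13/11.

7/6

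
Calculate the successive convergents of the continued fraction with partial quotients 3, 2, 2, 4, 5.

Using the convergent recurrence p_i = a_i*p_{i-1} + p_{i-2}, q_i = a_i*q_{i-1} + q_{i-2} with p_{-2}=0, p_{-1}=1, q_{-2}=1, q_{-1}=0:
  i=0: a_0=3, p_0 = 3*1 + 0 = 3, q_0 = 3*0 + 1 = 1.
  i=1: a_1=2, p_1 = 2*3 + 1 = 7, q_1 = 2*1 + 0 = 2.
  i=2: a_2=2, p_2 = 2*7 + 3 = 17, q_2 = 2*2 + 1 = 5.
  i=3: a_3=4, p_3 = 4*17 + 7 = 75, q_3 = 4*5 + 2 = 22.
  i=4: a_4=5, p_4 = 5*75 + 17 = 392, q_4 = 5*22 + 5 = 115.

3/1, 7/2, 17/5, 75/22, 392/115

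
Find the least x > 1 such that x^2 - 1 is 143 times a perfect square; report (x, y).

First expand sqrt(143) as a continued fraction. With x_i = (sqrt(143) + m_i)/d_i and (m_0, d_0) = (0, 1): a_0 = floor(sqrt(143)) = 11, since 11^2 = 121 <= 143 < 144 = 12^2.
Iterate m_{i+1} = d_i*a_i - m_i, d_{i+1} = (143 - m_{i+1}^2)/d_i, a_{i+1} = floor((a_0 + m_{i+1})/d_{i+1}):
  m_1 = 1*11 - 0 = 11, d_1 = (143 - 11^2)/1 = 22/1 = 22, a_1 = floor((11 + 11)/22) = 1.
  m_2 = 22*1 - 11 = 11, d_2 = (143 - 11^2)/22 = 22/22 = 1, a_2 = floor((11 + 11)/1) = 22.
  m_3 = 1*22 - 11 = 11, d_3 = (143 - 11^2)/1 = 22/1 = 22: (m_3, d_3) = (m_1, d_1) = (11, 22), so from here the quotients repeat a_1, a_2; the period length is 2.
So sqrt(143) = [11; (1, 22)] with period length k = 2.
k is even, so the fundamental solution of x^2 - 143y^2 = 1 is (p_{k-1}, q_{k-1}) = (p_1, q_1); compute convergents through index 1.
Convergents (p_i = a_i*p_{i-1} + p_{i-2}, q_i = a_i*q_{i-1} + q_{i-2} with p_{-2}=0, p_{-1}=1, q_{-2}=1, q_{-1}=0):
  i=0: a_0=11, p_0 = 11*1 + 0 = 11, q_0 = 11*0 + 1 = 1.
  i=1: a_1=1, p_1 = 1*11 + 1 = 12, q_1 = 1*1 + 0 = 1.
Check: 12^2 - 143*1^2 = 144 - 143 = 1, so (x, y) = (12, 1) solves the equation, and by the theorem it is the least positive solution.

(x, y) = (12, 1)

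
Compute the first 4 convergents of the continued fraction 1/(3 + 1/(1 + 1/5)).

Using the convergent recurrence p_i = a_i*p_{i-1} + p_{i-2}, q_i = a_i*q_{i-1} + q_{i-2} with p_{-2}=0, p_{-1}=1, q_{-2}=1, q_{-1}=0:
  i=0: a_0=0, p_0 = 0*1 + 0 = 0, q_0 = 0*0 + 1 = 1.
  i=1: a_1=3, p_1 = 3*0 + 1 = 1, q_1 = 3*1 + 0 = 3.
  i=2: a_2=1, p_2 = 1*1 + 0 = 1, q_2 = 1*3 + 1 = 4.
  i=3: a_3=5, p_3 = 5*1 + 1 = 6, q_3 = 5*4 + 3 = 23.

0/1, 1/3, 1/4, 6/23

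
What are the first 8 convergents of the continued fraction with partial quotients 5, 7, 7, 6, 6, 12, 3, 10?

5/1, 36/7, 257/50, 1578/307, 9725/1892, 118278/23011, 364559/70925, 3763868/732261

Using the convergent recurrence p_i = a_i*p_{i-1} + p_{i-2}, q_i = a_i*q_{i-1} + q_{i-2} with p_{-2}=0, p_{-1}=1, q_{-2}=1, q_{-1}=0:
  i=0: a_0=5, p_0 = 5*1 + 0 = 5, q_0 = 5*0 + 1 = 1.
  i=1: a_1=7, p_1 = 7*5 + 1 = 36, q_1 = 7*1 + 0 = 7.
  i=2: a_2=7, p_2 = 7*36 + 5 = 257, q_2 = 7*7 + 1 = 50.
  i=3: a_3=6, p_3 = 6*257 + 36 = 1578, q_3 = 6*50 + 7 = 307.
  i=4: a_4=6, p_4 = 6*1578 + 257 = 9725, q_4 = 6*307 + 50 = 1892.
  i=5: a_5=12, p_5 = 12*9725 + 1578 = 118278, q_5 = 12*1892 + 307 = 23011.
  i=6: a_6=3, p_6 = 3*118278 + 9725 = 364559, q_6 = 3*23011 + 1892 = 70925.
  i=7: a_7=10, p_7 = 10*364559 + 118278 = 3763868, q_7 = 10*70925 + 23011 = 732261.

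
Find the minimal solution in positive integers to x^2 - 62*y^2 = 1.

(x, y) = (63, 8)

First expand sqrt(62) as a continued fraction. With x_i = (sqrt(62) + m_i)/d_i and (m_0, d_0) = (0, 1): a_0 = floor(sqrt(62)) = 7, since 7^2 = 49 <= 62 < 64 = 8^2.
Iterate m_{i+1} = d_i*a_i - m_i, d_{i+1} = (62 - m_{i+1}^2)/d_i, a_{i+1} = floor((a_0 + m_{i+1})/d_{i+1}):
  m_1 = 1*7 - 0 = 7, d_1 = (62 - 7^2)/1 = 13/1 = 13, a_1 = floor((7 + 7)/13) = 1.
  m_2 = 13*1 - 7 = 6, d_2 = (62 - 6^2)/13 = 26/13 = 2, a_2 = floor((7 + 6)/2) = 6.
  m_3 = 2*6 - 6 = 6, d_3 = (62 - 6^2)/2 = 26/2 = 13, a_3 = floor((7 + 6)/13) = 1.
  m_4 = 13*1 - 6 = 7, d_4 = (62 - 7^2)/13 = 13/13 = 1, a_4 = floor((7 + 7)/1) = 14.
  m_5 = 1*14 - 7 = 7, d_5 = (62 - 7^2)/1 = 13/1 = 13: (m_5, d_5) = (m_1, d_1) = (7, 13), so from here the quotients repeat a_1, ..., a_4; the period length is 4.
So sqrt(62) = [7; (1, 6, 1, 14)] with period length k = 4.
k is even, so the fundamental solution of x^2 - 62y^2 = 1 is (p_{k-1}, q_{k-1}) = (p_3, q_3); compute convergents through index 3.
Convergents (p_i = a_i*p_{i-1} + p_{i-2}, q_i = a_i*q_{i-1} + q_{i-2} with p_{-2}=0, p_{-1}=1, q_{-2}=1, q_{-1}=0):
  i=0: a_0=7, p_0 = 7*1 + 0 = 7, q_0 = 7*0 + 1 = 1.
  i=1: a_1=1, p_1 = 1*7 + 1 = 8, q_1 = 1*1 + 0 = 1.
  i=2: a_2=6, p_2 = 6*8 + 7 = 55, q_2 = 6*1 + 1 = 7.
  i=3: a_3=1, p_3 = 1*55 + 8 = 63, q_3 = 1*7 + 1 = 8.
Check: 63^2 - 62*8^2 = 3969 - 3968 = 1, so (x, y) = (63, 8) solves the equation, and by the theorem it is the least positive solution.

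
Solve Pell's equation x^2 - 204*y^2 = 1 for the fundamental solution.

(x, y) = (4999, 350)

First expand sqrt(204) as a continued fraction. With x_i = (sqrt(204) + m_i)/d_i and (m_0, d_0) = (0, 1): a_0 = floor(sqrt(204)) = 14, since 14^2 = 196 <= 204 < 225 = 15^2.
Iterate m_{i+1} = d_i*a_i - m_i, d_{i+1} = (204 - m_{i+1}^2)/d_i, a_{i+1} = floor((a_0 + m_{i+1})/d_{i+1}):
  m_1 = 1*14 - 0 = 14, d_1 = (204 - 14^2)/1 = 8/1 = 8, a_1 = floor((14 + 14)/8) = 3.
  m_2 = 8*3 - 14 = 10, d_2 = (204 - 10^2)/8 = 104/8 = 13, a_2 = floor((14 + 10)/13) = 1.
  m_3 = 13*1 - 10 = 3, d_3 = (204 - 3^2)/13 = 195/13 = 15, a_3 = floor((14 + 3)/15) = 1.
  m_4 = 15*1 - 3 = 12, d_4 = (204 - 12^2)/15 = 60/15 = 4, a_4 = floor((14 + 12)/4) = 6.
  m_5 = 4*6 - 12 = 12, d_5 = (204 - 12^2)/4 = 60/4 = 15, a_5 = floor((14 + 12)/15) = 1.
  m_6 = 15*1 - 12 = 3, d_6 = (204 - 3^2)/15 = 195/15 = 13, a_6 = floor((14 + 3)/13) = 1.
  m_7 = 13*1 - 3 = 10, d_7 = (204 - 10^2)/13 = 104/13 = 8, a_7 = floor((14 + 10)/8) = 3.
  m_8 = 8*3 - 10 = 14, d_8 = (204 - 14^2)/8 = 8/8 = 1, a_8 = floor((14 + 14)/1) = 28.
  m_9 = 1*28 - 14 = 14, d_9 = (204 - 14^2)/1 = 8/1 = 8: (m_9, d_9) = (m_1, d_1) = (14, 8), so from here the quotients repeat a_1, ..., a_8; the period length is 8.
So sqrt(204) = [14; (3, 1, 1, 6, 1, 1, 3, 28)] with period length k = 8.
k is even, so the fundamental solution of x^2 - 204y^2 = 1 is (p_{k-1}, q_{k-1}) = (p_7, q_7); compute convergents through index 7.
Convergents (p_i = a_i*p_{i-1} + p_{i-2}, q_i = a_i*q_{i-1} + q_{i-2} with p_{-2}=0, p_{-1}=1, q_{-2}=1, q_{-1}=0):
  i=0: a_0=14, p_0 = 14*1 + 0 = 14, q_0 = 14*0 + 1 = 1.
  i=1: a_1=3, p_1 = 3*14 + 1 = 43, q_1 = 3*1 + 0 = 3.
  i=2: a_2=1, p_2 = 1*43 + 14 = 57, q_2 = 1*3 + 1 = 4.
  i=3: a_3=1, p_3 = 1*57 + 43 = 100, q_3 = 1*4 + 3 = 7.
  i=4: a_4=6, p_4 = 6*100 + 57 = 657, q_4 = 6*7 + 4 = 46.
  i=5: a_5=1, p_5 = 1*657 + 100 = 757, q_5 = 1*46 + 7 = 53.
  i=6: a_6=1, p_6 = 1*757 + 657 = 1414, q_6 = 1*53 + 46 = 99.
  i=7: a_7=3, p_7 = 3*1414 + 757 = 4999, q_7 = 3*99 + 53 = 350.
Check: 4999^2 - 204*350^2 = 24990001 - 24990000 = 1, so (x, y) = (4999, 350) solves the equation, and by the theorem it is the least positive solution.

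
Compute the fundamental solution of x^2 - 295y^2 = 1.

(x, y) = (2024999, 117900)

First expand sqrt(295) as a continued fraction. With x_i = (sqrt(295) + m_i)/d_i and (m_0, d_0) = (0, 1): a_0 = floor(sqrt(295)) = 17, since 17^2 = 289 <= 295 < 324 = 18^2.
Iterate m_{i+1} = d_i*a_i - m_i, d_{i+1} = (295 - m_{i+1}^2)/d_i, a_{i+1} = floor((a_0 + m_{i+1})/d_{i+1}):
  m_1 = 1*17 - 0 = 17, d_1 = (295 - 17^2)/1 = 6/1 = 6, a_1 = floor((17 + 17)/6) = 5.
  m_2 = 6*5 - 17 = 13, d_2 = (295 - 13^2)/6 = 126/6 = 21, a_2 = floor((17 + 13)/21) = 1.
  m_3 = 21*1 - 13 = 8, d_3 = (295 - 8^2)/21 = 231/21 = 11, a_3 = floor((17 + 8)/11) = 2.
  m_4 = 11*2 - 8 = 14, d_4 = (295 - 14^2)/11 = 99/11 = 9, a_4 = floor((17 + 14)/9) = 3.
  m_5 = 9*3 - 14 = 13, d_5 = (295 - 13^2)/9 = 126/9 = 14, a_5 = floor((17 + 13)/14) = 2.
  m_6 = 14*2 - 13 = 15, d_6 = (295 - 15^2)/14 = 70/14 = 5, a_6 = floor((17 + 15)/5) = 6.
  m_7 = 5*6 - 15 = 15, d_7 = (295 - 15^2)/5 = 70/5 = 14, a_7 = floor((17 + 15)/14) = 2.
  m_8 = 14*2 - 15 = 13, d_8 = (295 - 13^2)/14 = 126/14 = 9, a_8 = floor((17 + 13)/9) = 3.
  m_9 = 9*3 - 13 = 14, d_9 = (295 - 14^2)/9 = 99/9 = 11, a_9 = floor((17 + 14)/11) = 2.
  m_10 = 11*2 - 14 = 8, d_10 = (295 - 8^2)/11 = 231/11 = 21, a_10 = floor((17 + 8)/21) = 1.
  m_11 = 21*1 - 8 = 13, d_11 = (295 - 13^2)/21 = 126/21 = 6, a_11 = floor((17 + 13)/6) = 5.
  m_12 = 6*5 - 13 = 17, d_12 = (295 - 17^2)/6 = 6/6 = 1, a_12 = floor((17 + 17)/1) = 34.
  m_13 = 1*34 - 17 = 17, d_13 = (295 - 17^2)/1 = 6/1 = 6: (m_13, d_13) = (m_1, d_1) = (17, 6), so from here the quotients repeat a_1, ..., a_12; the period length is 12.
So sqrt(295) = [17; (5, 1, 2, 3, 2, 6, 2, 3, 2, 1, 5, 34)] with period length k = 12.
k is even, so the fundamental solution of x^2 - 295y^2 = 1 is (p_{k-1}, q_{k-1}) = (p_11, q_11); compute convergents through index 11.
Convergents (p_i = a_i*p_{i-1} + p_{i-2}, q_i = a_i*q_{i-1} + q_{i-2} with p_{-2}=0, p_{-1}=1, q_{-2}=1, q_{-1}=0):
  i=0: a_0=17, p_0 = 17*1 + 0 = 17, q_0 = 17*0 + 1 = 1.
  i=1: a_1=5, p_1 = 5*17 + 1 = 86, q_1 = 5*1 + 0 = 5.
  i=2: a_2=1, p_2 = 1*86 + 17 = 103, q_2 = 1*5 + 1 = 6.
  i=3: a_3=2, p_3 = 2*103 + 86 = 292, q_3 = 2*6 + 5 = 17.
  i=4: a_4=3, p_4 = 3*292 + 103 = 979, q_4 = 3*17 + 6 = 57.
  i=5: a_5=2, p_5 = 2*979 + 292 = 2250, q_5 = 2*57 + 17 = 131.
  i=6: a_6=6, p_6 = 6*2250 + 979 = 14479, q_6 = 6*131 + 57 = 843.
  i=7: a_7=2, p_7 = 2*14479 + 2250 = 31208, q_7 = 2*843 + 131 = 1817.
  i=8: a_8=3, p_8 = 3*31208 + 14479 = 108103, q_8 = 3*1817 + 843 = 6294.
  i=9: a_9=2, p_9 = 2*108103 + 31208 = 247414, q_9 = 2*6294 + 1817 = 14405.
  i=10: a_10=1, p_10 = 1*247414 + 108103 = 355517, q_10 = 1*14405 + 6294 = 20699.
  i=11: a_11=5, p_11 = 5*355517 + 247414 = 2024999, q_11 = 5*20699 + 14405 = 117900.
Check: 2024999^2 - 295*117900^2 = 4100620950001 - 4100620950000 = 1, so (x, y) = (2024999, 117900) solves the equation, and by the theorem it is the least positive solution.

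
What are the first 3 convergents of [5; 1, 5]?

Using the convergent recurrence p_i = a_i*p_{i-1} + p_{i-2}, q_i = a_i*q_{i-1} + q_{i-2} with p_{-2}=0, p_{-1}=1, q_{-2}=1, q_{-1}=0:
  i=0: a_0=5, p_0 = 5*1 + 0 = 5, q_0 = 5*0 + 1 = 1.
  i=1: a_1=1, p_1 = 1*5 + 1 = 6, q_1 = 1*1 + 0 = 1.
  i=2: a_2=5, p_2 = 5*6 + 5 = 35, q_2 = 5*1 + 1 = 6.

5/1, 6/1, 35/6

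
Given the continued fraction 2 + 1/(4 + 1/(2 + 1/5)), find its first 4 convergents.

2/1, 9/4, 20/9, 109/49

Using the convergent recurrence p_i = a_i*p_{i-1} + p_{i-2}, q_i = a_i*q_{i-1} + q_{i-2} with p_{-2}=0, p_{-1}=1, q_{-2}=1, q_{-1}=0:
  i=0: a_0=2, p_0 = 2*1 + 0 = 2, q_0 = 2*0 + 1 = 1.
  i=1: a_1=4, p_1 = 4*2 + 1 = 9, q_1 = 4*1 + 0 = 4.
  i=2: a_2=2, p_2 = 2*9 + 2 = 20, q_2 = 2*4 + 1 = 9.
  i=3: a_3=5, p_3 = 5*20 + 9 = 109, q_3 = 5*9 + 4 = 49.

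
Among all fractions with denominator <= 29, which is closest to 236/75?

85/27

Expand x = 236/75 as a continued fraction with the Euclidean algorithm:
  236 = 3*75 + 11, so a_0 = 3.
  75 = 6*11 + 9, so a_1 = 6.
  11 = 1*9 + 2, so a_2 = 1.
  9 = 4*2 + 1, so a_3 = 4.
  2 = 2*1 + 0, so a_4 = 2.
so x = [3; 6, 1, 4, 2].
Convergents (p_i = a_i*p_{i-1} + p_{i-2}, q_i = a_i*q_{i-1} + q_{i-2} with p_{-2}=0, p_{-1}=1, q_{-2}=1, q_{-1}=0), until the denominator exceeds 29:
  i=0: a_0=3, p_0 = 3*1 + 0 = 3, q_0 = 3*0 + 1 = 1.
  i=1: a_1=6, p_1 = 6*3 + 1 = 19, q_1 = 6*1 + 0 = 6.
  i=2: a_2=1, p_2 = 1*19 + 3 = 22, q_2 = 1*6 + 1 = 7.
  i=3: a_3=4, p_3 = 4*22 + 19 = 107, q_3 = 4*7 + 6 = 34.
q_3 = 34 > 29, so the last convergent with denominator <= 29 is p_2/q_2 = 22/7.
The closest fraction with denominator <= 29 is either p_2/q_2 or the intermediate fraction (k*p_2 + p_1)/(k*q_2 + q_1) with the largest k >= 1 whose denominator stays <= 29; these approach x as k grows, and every other convergent or intermediate fraction in range is farther away.
Largest k: floor((29 - q_1)/q_2) = floor((29 - 6)/7) = 3.
That gives (3*22 + 19)/(3*7 + 6) = 85/27.
Compare the errors: |x - 22/7| = |236*7 - 22*75|/(75*7) = 2/525, and |x - 85/27| = |236*27 - 85*75|/(75*27) = 3/2025.
Cross-multiplying, 3*525 = 1575 < 4050 = 2*2025, so 3/2025 is smaller: the intermediate fraction 85/27 is closer to x than 22/7.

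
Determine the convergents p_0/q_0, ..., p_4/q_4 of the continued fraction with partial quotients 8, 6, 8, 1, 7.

8/1, 49/6, 400/49, 449/55, 3543/434

Using the convergent recurrence p_i = a_i*p_{i-1} + p_{i-2}, q_i = a_i*q_{i-1} + q_{i-2} with p_{-2}=0, p_{-1}=1, q_{-2}=1, q_{-1}=0:
  i=0: a_0=8, p_0 = 8*1 + 0 = 8, q_0 = 8*0 + 1 = 1.
  i=1: a_1=6, p_1 = 6*8 + 1 = 49, q_1 = 6*1 + 0 = 6.
  i=2: a_2=8, p_2 = 8*49 + 8 = 400, q_2 = 8*6 + 1 = 49.
  i=3: a_3=1, p_3 = 1*400 + 49 = 449, q_3 = 1*49 + 6 = 55.
  i=4: a_4=7, p_4 = 7*449 + 400 = 3543, q_4 = 7*55 + 49 = 434.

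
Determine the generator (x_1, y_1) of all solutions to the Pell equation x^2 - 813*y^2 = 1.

First expand sqrt(813) as a continued fraction. With x_i = (sqrt(813) + m_i)/d_i and (m_0, d_0) = (0, 1): a_0 = floor(sqrt(813)) = 28, since 28^2 = 784 <= 813 < 841 = 29^2.
Iterate m_{i+1} = d_i*a_i - m_i, d_{i+1} = (813 - m_{i+1}^2)/d_i, a_{i+1} = floor((a_0 + m_{i+1})/d_{i+1}):
  m_1 = 1*28 - 0 = 28, d_1 = (813 - 28^2)/1 = 29/1 = 29, a_1 = floor((28 + 28)/29) = 1.
  m_2 = 29*1 - 28 = 1, d_2 = (813 - 1^2)/29 = 812/29 = 28, a_2 = floor((28 + 1)/28) = 1.
  m_3 = 28*1 - 1 = 27, d_3 = (813 - 27^2)/28 = 84/28 = 3, a_3 = floor((28 + 27)/3) = 18.
  m_4 = 3*18 - 27 = 27, d_4 = (813 - 27^2)/3 = 84/3 = 28, a_4 = floor((28 + 27)/28) = 1.
  m_5 = 28*1 - 27 = 1, d_5 = (813 - 1^2)/28 = 812/28 = 29, a_5 = floor((28 + 1)/29) = 1.
  m_6 = 29*1 - 1 = 28, d_6 = (813 - 28^2)/29 = 29/29 = 1, a_6 = floor((28 + 28)/1) = 56.
  m_7 = 1*56 - 28 = 28, d_7 = (813 - 28^2)/1 = 29/1 = 29: (m_7, d_7) = (m_1, d_1) = (28, 29), so from here the quotients repeat a_1, ..., a_6; the period length is 6.
So sqrt(813) = [28; (1, 1, 18, 1, 1, 56)] with period length k = 6.
k is even, so the fundamental solution of x^2 - 813y^2 = 1 is (p_{k-1}, q_{k-1}) = (p_5, q_5); compute convergents through index 5.
Convergents (p_i = a_i*p_{i-1} + p_{i-2}, q_i = a_i*q_{i-1} + q_{i-2} with p_{-2}=0, p_{-1}=1, q_{-2}=1, q_{-1}=0):
  i=0: a_0=28, p_0 = 28*1 + 0 = 28, q_0 = 28*0 + 1 = 1.
  i=1: a_1=1, p_1 = 1*28 + 1 = 29, q_1 = 1*1 + 0 = 1.
  i=2: a_2=1, p_2 = 1*29 + 28 = 57, q_2 = 1*1 + 1 = 2.
  i=3: a_3=18, p_3 = 18*57 + 29 = 1055, q_3 = 18*2 + 1 = 37.
  i=4: a_4=1, p_4 = 1*1055 + 57 = 1112, q_4 = 1*37 + 2 = 39.
  i=5: a_5=1, p_5 = 1*1112 + 1055 = 2167, q_5 = 1*39 + 37 = 76.
Check: 2167^2 - 813*76^2 = 4695889 - 4695888 = 1, so (x, y) = (2167, 76) solves the equation, and by the theorem it is the least positive solution.

(x, y) = (2167, 76)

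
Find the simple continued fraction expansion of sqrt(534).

[23; (9, 4, 1, 1, 22, 1, 1, 4, 9, 46)]

Write x_i = (sqrt(534) + m_i)/d_i with (m_0, d_0) = (0, 1). a_0 = floor(sqrt(534)) = 23, since 23^2 = 529 <= 534 < 576 = 24^2.
Iterate m_{i+1} = d_i*a_i - m_i, d_{i+1} = (534 - m_{i+1}^2)/d_i, a_{i+1} = floor((a_0 + m_{i+1})/d_{i+1}):
  m_1 = 1*23 - 0 = 23, d_1 = (534 - 23^2)/1 = 5/1 = 5, a_1 = floor((23 + 23)/5) = 9.
  m_2 = 5*9 - 23 = 22, d_2 = (534 - 22^2)/5 = 50/5 = 10, a_2 = floor((23 + 22)/10) = 4.
  m_3 = 10*4 - 22 = 18, d_3 = (534 - 18^2)/10 = 210/10 = 21, a_3 = floor((23 + 18)/21) = 1.
  m_4 = 21*1 - 18 = 3, d_4 = (534 - 3^2)/21 = 525/21 = 25, a_4 = floor((23 + 3)/25) = 1.
  m_5 = 25*1 - 3 = 22, d_5 = (534 - 22^2)/25 = 50/25 = 2, a_5 = floor((23 + 22)/2) = 22.
  m_6 = 2*22 - 22 = 22, d_6 = (534 - 22^2)/2 = 50/2 = 25, a_6 = floor((23 + 22)/25) = 1.
  m_7 = 25*1 - 22 = 3, d_7 = (534 - 3^2)/25 = 525/25 = 21, a_7 = floor((23 + 3)/21) = 1.
  m_8 = 21*1 - 3 = 18, d_8 = (534 - 18^2)/21 = 210/21 = 10, a_8 = floor((23 + 18)/10) = 4.
  m_9 = 10*4 - 18 = 22, d_9 = (534 - 22^2)/10 = 50/10 = 5, a_9 = floor((23 + 22)/5) = 9.
  m_10 = 5*9 - 22 = 23, d_10 = (534 - 23^2)/5 = 5/5 = 1, a_10 = floor((23 + 23)/1) = 46.
  m_11 = 1*46 - 23 = 23, d_11 = (534 - 23^2)/1 = 5/1 = 5: (m_11, d_11) = (m_1, d_1) = (23, 5), so from here the quotients repeat a_1, ..., a_10; the period length is 10.
Hence the expansion of sqrt(534) is a_0 = 23 followed by the repeating block 9, 4, 1, 1, 22, 1, 1, 4, 9, 46 (period 10).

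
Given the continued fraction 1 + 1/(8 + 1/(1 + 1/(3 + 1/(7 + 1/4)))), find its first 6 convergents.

Using the convergent recurrence p_i = a_i*p_{i-1} + p_{i-2}, q_i = a_i*q_{i-1} + q_{i-2} with p_{-2}=0, p_{-1}=1, q_{-2}=1, q_{-1}=0:
  i=0: a_0=1, p_0 = 1*1 + 0 = 1, q_0 = 1*0 + 1 = 1.
  i=1: a_1=8, p_1 = 8*1 + 1 = 9, q_1 = 8*1 + 0 = 8.
  i=2: a_2=1, p_2 = 1*9 + 1 = 10, q_2 = 1*8 + 1 = 9.
  i=3: a_3=3, p_3 = 3*10 + 9 = 39, q_3 = 3*9 + 8 = 35.
  i=4: a_4=7, p_4 = 7*39 + 10 = 283, q_4 = 7*35 + 9 = 254.
  i=5: a_5=4, p_5 = 4*283 + 39 = 1171, q_5 = 4*254 + 35 = 1051.

1/1, 9/8, 10/9, 39/35, 283/254, 1171/1051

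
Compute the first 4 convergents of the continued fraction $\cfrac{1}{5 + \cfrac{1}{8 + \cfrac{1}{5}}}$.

Using the convergent recurrence p_i = a_i*p_{i-1} + p_{i-2}, q_i = a_i*q_{i-1} + q_{i-2} with p_{-2}=0, p_{-1}=1, q_{-2}=1, q_{-1}=0:
  i=0: a_0=0, p_0 = 0*1 + 0 = 0, q_0 = 0*0 + 1 = 1.
  i=1: a_1=5, p_1 = 5*0 + 1 = 1, q_1 = 5*1 + 0 = 5.
  i=2: a_2=8, p_2 = 8*1 + 0 = 8, q_2 = 8*5 + 1 = 41.
  i=3: a_3=5, p_3 = 5*8 + 1 = 41, q_3 = 5*41 + 5 = 210.

0/1, 1/5, 8/41, 41/210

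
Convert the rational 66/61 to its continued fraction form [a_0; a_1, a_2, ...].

Run the Euclidean algorithm on 66 and 61; the successive quotients are the partial quotients a_0, a_1, ... (each step inverts the fractional part left over by the previous one):
  66 = 1*61 + 5, so a_0 = 1.
  61 = 12*5 + 1, so a_1 = 12.
  5 = 5*1 + 0, so a_2 = 5.
The remainder reaches 0 after 3 divisions, so the expansion has 3 partial quotients, read off in order.

[1; 12, 5]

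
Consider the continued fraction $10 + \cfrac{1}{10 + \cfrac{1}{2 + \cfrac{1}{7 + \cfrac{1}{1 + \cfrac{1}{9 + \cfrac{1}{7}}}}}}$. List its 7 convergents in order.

10/1, 101/10, 212/21, 1585/157, 1797/178, 17758/1759, 126103/12491

Using the convergent recurrence p_i = a_i*p_{i-1} + p_{i-2}, q_i = a_i*q_{i-1} + q_{i-2} with p_{-2}=0, p_{-1}=1, q_{-2}=1, q_{-1}=0:
  i=0: a_0=10, p_0 = 10*1 + 0 = 10, q_0 = 10*0 + 1 = 1.
  i=1: a_1=10, p_1 = 10*10 + 1 = 101, q_1 = 10*1 + 0 = 10.
  i=2: a_2=2, p_2 = 2*101 + 10 = 212, q_2 = 2*10 + 1 = 21.
  i=3: a_3=7, p_3 = 7*212 + 101 = 1585, q_3 = 7*21 + 10 = 157.
  i=4: a_4=1, p_4 = 1*1585 + 212 = 1797, q_4 = 1*157 + 21 = 178.
  i=5: a_5=9, p_5 = 9*1797 + 1585 = 17758, q_5 = 9*178 + 157 = 1759.
  i=6: a_6=7, p_6 = 7*17758 + 1797 = 126103, q_6 = 7*1759 + 178 = 12491.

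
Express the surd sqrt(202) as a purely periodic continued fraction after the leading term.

Write x_i = (sqrt(202) + m_i)/d_i with (m_0, d_0) = (0, 1). a_0 = floor(sqrt(202)) = 14, since 14^2 = 196 <= 202 < 225 = 15^2.
Iterate m_{i+1} = d_i*a_i - m_i, d_{i+1} = (202 - m_{i+1}^2)/d_i, a_{i+1} = floor((a_0 + m_{i+1})/d_{i+1}):
  m_1 = 1*14 - 0 = 14, d_1 = (202 - 14^2)/1 = 6/1 = 6, a_1 = floor((14 + 14)/6) = 4.
  m_2 = 6*4 - 14 = 10, d_2 = (202 - 10^2)/6 = 102/6 = 17, a_2 = floor((14 + 10)/17) = 1.
  m_3 = 17*1 - 10 = 7, d_3 = (202 - 7^2)/17 = 153/17 = 9, a_3 = floor((14 + 7)/9) = 2.
  m_4 = 9*2 - 7 = 11, d_4 = (202 - 11^2)/9 = 81/9 = 9, a_4 = floor((14 + 11)/9) = 2.
  m_5 = 9*2 - 11 = 7, d_5 = (202 - 7^2)/9 = 153/9 = 17, a_5 = floor((14 + 7)/17) = 1.
  m_6 = 17*1 - 7 = 10, d_6 = (202 - 10^2)/17 = 102/17 = 6, a_6 = floor((14 + 10)/6) = 4.
  m_7 = 6*4 - 10 = 14, d_7 = (202 - 14^2)/6 = 6/6 = 1, a_7 = floor((14 + 14)/1) = 28.
  m_8 = 1*28 - 14 = 14, d_8 = (202 - 14^2)/1 = 6/1 = 6: (m_8, d_8) = (m_1, d_1) = (14, 6), so from here the quotients repeat a_1, ..., a_7; the period length is 7.
Hence the expansion of sqrt(202) is a_0 = 14 followed by the repeating block 4, 1, 2, 2, 1, 4, 28 (period 7).

[14; (4, 1, 2, 2, 1, 4, 28)]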